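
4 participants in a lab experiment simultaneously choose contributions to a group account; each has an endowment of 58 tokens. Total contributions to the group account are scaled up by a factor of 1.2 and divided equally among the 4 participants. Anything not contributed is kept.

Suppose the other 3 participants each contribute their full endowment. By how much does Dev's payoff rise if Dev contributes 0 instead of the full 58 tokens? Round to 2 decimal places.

Switching from a contribution of 58 to 0 lets Dev keep an extra 58 tokens, but lowers the group account by 58, which costs Dev their own share of that drop: 1.2/4 × 58 = 17.40.
Net gain = 58 − 17.40 = 40.60. The private return per contributed unit (0.3000) is below 1, so free-riding is indeed the best response regardless of what the others do.

40.60 tokens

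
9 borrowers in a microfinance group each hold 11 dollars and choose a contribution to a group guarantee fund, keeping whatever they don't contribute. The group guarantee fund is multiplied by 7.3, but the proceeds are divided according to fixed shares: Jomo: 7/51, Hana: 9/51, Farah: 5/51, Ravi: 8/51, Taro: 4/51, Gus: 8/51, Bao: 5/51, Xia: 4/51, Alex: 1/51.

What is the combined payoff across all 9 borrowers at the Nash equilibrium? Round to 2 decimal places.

376.20 dollars

Each unit j contributes comes back to j as 7.3 × (j's share), so j prefers to contribute only if that share exceeds 1/7.3 = 0.1370; otherwise keeping the unit dominates.
Jomo, Hana, Ravi and Gus are above the threshold, contributing 11 each; the remaining 5 contribute 0. Total contributed: 44.
The group guarantee fund pays out 7.3 × 44 = 321.20 in total (split across the unequal shares, but the aggregate is all that matters for the group sum).
The 5 free-riders keep 11 each, adding 55. Group total = 55 + 321.20 = 376.20.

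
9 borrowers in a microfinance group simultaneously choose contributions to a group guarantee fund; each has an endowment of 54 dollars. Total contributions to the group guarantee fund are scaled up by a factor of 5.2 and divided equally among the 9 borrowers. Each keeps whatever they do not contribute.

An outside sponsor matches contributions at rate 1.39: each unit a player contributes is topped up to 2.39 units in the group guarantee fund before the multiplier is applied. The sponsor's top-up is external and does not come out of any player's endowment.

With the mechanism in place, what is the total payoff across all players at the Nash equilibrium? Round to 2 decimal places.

With the mechanism, a contributed unit returns 5.2 × 2.39 / 9 = 1.3809 per unit of net cost to the contributor — now above 1 — so contributing fully is weakly dominant for every player.
So the Nash equilibrium is full contribution by all 9; the group earns 5.2 × 2.39 × 486 = 6040.01.

6040.01 dollars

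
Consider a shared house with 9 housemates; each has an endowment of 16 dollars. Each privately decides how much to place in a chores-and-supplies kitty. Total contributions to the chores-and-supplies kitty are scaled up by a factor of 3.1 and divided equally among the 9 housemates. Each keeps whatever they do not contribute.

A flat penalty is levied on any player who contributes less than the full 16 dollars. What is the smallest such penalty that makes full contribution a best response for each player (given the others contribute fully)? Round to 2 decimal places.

10.49 dollars

Given the others contribute fully, the best deviation is to contribute 0 (any partial contribution still incurs the fine and gives up units whose private return 0.3444 is below 1).
Deviating from 16 to 0 saves 16 dollars but forfeits the deviator's share of the drop in the chores-and-supplies kitty: 3.1/9 × 16 = 5.51.
So the deviation gain is 16 − 5.51 = 10.49, and the fine must be at least 10.49 dollars to wipe it out.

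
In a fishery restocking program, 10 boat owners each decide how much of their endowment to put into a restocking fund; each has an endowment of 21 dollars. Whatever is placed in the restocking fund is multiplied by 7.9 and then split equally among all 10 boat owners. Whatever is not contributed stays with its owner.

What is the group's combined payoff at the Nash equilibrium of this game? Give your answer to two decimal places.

Each contributed unit returns 7.9/10 = 0.7900 to its contributor — below 1 — so contributing 0 is dominant for every player. At the Nash equilibrium everyone keeps their 21, and the group total is 10 × 21 = 210.

210.00 dollars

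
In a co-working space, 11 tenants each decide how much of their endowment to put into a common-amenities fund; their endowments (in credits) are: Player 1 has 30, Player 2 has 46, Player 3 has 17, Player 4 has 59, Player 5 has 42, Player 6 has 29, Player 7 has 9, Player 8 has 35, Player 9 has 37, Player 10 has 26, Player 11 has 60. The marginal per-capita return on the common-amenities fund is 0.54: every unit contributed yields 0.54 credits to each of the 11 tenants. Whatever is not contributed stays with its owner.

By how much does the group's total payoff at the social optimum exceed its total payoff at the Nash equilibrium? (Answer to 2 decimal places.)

The private return per contributed unit is 0.54 < 1 for everyone, so the Nash equilibrium is zero contribution and the group total is Σ E_j = 30 + 46 + 17 + 59 + 42 + 29 + 9 + 35 + 37 + 26 + 60 = 390.
Each contributed unit returns 5.940 to the group, so the social optimum is full contribution by everyone: group total = 5.940 × 390 = 2316.60.
Efficiency loss = (5.940 − 1) × 390 = 1926.60.

1926.60 credits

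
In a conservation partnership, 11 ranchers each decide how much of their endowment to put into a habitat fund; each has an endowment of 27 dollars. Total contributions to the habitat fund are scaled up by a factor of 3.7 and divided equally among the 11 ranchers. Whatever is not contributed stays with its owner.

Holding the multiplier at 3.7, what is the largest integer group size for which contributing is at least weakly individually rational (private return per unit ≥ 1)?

3

Private return per unit is 3.7/(group size), which is ≥ 1 whenever the group size is ≤ 3.7.
The largest such integer is 3.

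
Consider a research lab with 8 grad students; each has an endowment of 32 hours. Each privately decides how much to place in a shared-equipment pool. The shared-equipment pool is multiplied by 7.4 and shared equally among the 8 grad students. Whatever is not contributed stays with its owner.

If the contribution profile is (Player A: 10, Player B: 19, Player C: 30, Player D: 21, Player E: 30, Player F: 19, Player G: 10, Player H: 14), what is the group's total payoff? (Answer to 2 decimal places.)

1235.20 hours

Total contributed: 10 + 19 + 30 + 21 + 30 + 19 + 10 + 14 = 153; total kept: 8 × 32 − 153 = 103.
The shared-equipment pool pays out 7.4 × 153 = 1132.20 in aggregate.
Group total = 103 + 1132.20 = 1235.20.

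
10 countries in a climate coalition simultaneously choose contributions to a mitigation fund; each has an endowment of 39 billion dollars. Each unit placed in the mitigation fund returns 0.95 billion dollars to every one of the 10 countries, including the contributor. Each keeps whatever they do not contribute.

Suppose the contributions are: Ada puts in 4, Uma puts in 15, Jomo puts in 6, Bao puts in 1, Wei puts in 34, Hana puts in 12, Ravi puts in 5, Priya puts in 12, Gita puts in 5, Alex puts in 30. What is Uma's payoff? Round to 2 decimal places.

141.80 billion dollars

Total contributed: 4 + 15 + 6 + 1 + 34 + 12 + 5 + 12 + 5 + 30 = 124.
Each receives 0.95 × 124 = 117.80 from the mitigation fund.
Uma keeps 39 − 15 = 24, so Uma's payoff is 24 + 117.80 = 141.80.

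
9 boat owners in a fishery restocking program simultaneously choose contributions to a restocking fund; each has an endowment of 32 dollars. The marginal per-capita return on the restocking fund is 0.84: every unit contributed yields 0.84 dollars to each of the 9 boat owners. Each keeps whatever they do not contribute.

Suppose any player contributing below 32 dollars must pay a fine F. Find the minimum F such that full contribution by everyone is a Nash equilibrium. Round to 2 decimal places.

Given the others contribute fully, the best deviation is to contribute 0 (any partial contribution still incurs the fine and gives up units whose private return 0.84 is below 1).
Deviating from 32 to 0 saves 32 dollars but forfeits the deviator's share of the drop in the restocking fund: 0.84 × 32 = 26.88.
So the deviation gain is 32 − 26.88 = 5.12, and the fine must be at least 5.12 dollars to wipe it out.

5.12 dollars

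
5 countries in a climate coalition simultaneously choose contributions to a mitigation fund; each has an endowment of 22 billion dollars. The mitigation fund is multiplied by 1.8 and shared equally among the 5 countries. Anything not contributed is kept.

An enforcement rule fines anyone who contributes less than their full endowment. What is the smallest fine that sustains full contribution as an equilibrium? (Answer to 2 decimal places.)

14.08 billion dollars

Given the others contribute fully, the best deviation is to contribute 0 (any partial contribution still incurs the fine and gives up units whose private return 0.3600 is below 1).
Deviating from 22 to 0 saves 22 billion dollars but forfeits the deviator's share of the drop in the mitigation fund: 1.8/5 × 22 = 7.92.
So the deviation gain is 22 − 7.92 = 14.08, and the fine must be at least 14.08 billion dollars to wipe it out.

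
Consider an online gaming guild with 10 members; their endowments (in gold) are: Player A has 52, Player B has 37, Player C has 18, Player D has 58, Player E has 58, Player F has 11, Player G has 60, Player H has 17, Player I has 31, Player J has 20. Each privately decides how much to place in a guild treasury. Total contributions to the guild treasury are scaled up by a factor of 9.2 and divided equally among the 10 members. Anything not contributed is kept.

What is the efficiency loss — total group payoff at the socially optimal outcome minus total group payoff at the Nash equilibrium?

2968.40 gold

The private return per contributed unit is 9.2/10 = 0.9200 < 1 for every player regardless of endowment, so the Nash equilibrium is zero contribution and the group total is Σ E_j = 52 + 37 + 18 + 58 + 58 + 11 + 60 + 17 + 31 + 20 = 362.
Each contributed unit returns 9.200 to the group, so the social optimum is full contribution by everyone: group total = 9.200 × 362 = 3330.40.
Efficiency loss = (9.200 − 1) × 362 = 2968.40.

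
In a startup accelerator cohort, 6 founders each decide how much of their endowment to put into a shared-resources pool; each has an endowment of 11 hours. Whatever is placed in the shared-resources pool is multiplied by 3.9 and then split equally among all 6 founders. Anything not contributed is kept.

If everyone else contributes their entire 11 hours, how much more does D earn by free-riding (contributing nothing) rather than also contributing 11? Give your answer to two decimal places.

Switching from a contribution of 11 to 0 lets D keep an extra 11 hours, but lowers the shared-resources pool by 11, which costs D their own share of that drop: 3.9/6 × 11 = 7.15.
Net gain = 11 − 7.15 = 3.85. The private return per contributed unit (0.6500) is below 1, so free-riding is indeed the best response regardless of what the others do.

3.85 hours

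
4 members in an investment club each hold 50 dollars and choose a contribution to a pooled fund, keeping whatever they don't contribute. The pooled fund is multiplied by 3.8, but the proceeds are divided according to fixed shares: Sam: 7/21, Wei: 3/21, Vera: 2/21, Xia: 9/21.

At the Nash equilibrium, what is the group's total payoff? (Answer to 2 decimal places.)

480.00 dollars

A player with share s gets back 3.8·s per unit contributed, so full contribution is dominant for anyone with s > 1/3.8 = 0.2632 and zero contribution is dominant for anyone below.
Sam and Xia clear that bar, contributing 50 each; the remaining 2 contribute 0. Total contributed: 100.
The pooled fund pays out 3.8 × 100 = 380.00 in total (split across the unequal shares, but the aggregate is all that matters for the group sum).
The 2 free-riders keep 50 each, adding 100. Group total = 100 + 380.00 = 480.00.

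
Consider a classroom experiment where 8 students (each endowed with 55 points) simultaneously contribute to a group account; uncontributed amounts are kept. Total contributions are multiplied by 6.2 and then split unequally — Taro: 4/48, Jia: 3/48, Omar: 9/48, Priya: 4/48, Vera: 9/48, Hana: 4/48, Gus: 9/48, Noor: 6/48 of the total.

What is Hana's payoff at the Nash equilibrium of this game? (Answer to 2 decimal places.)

140.25 points

A player with share s gets back 6.2·s per unit contributed, so full contribution is dominant for anyone with s > 1/6.2 = 0.1613 and zero contribution is dominant for anyone below.
Omar, Vera and Gus are above the threshold, contributing 55 each; the remaining 5 contribute 0. Total contributed: 165.
Hana keeps 55 and receives 6.2 × 165 × 4/48 = 85.25 from the group account, for a payoff of 140.25.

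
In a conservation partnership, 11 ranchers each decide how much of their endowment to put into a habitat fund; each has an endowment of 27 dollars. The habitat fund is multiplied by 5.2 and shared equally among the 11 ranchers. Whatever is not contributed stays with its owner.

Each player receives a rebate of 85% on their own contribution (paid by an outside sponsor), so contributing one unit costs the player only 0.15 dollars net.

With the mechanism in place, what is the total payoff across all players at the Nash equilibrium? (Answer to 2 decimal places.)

1796.85 dollars

The effective private return per unit is now (5.2/11) / 0.15 = 3.1515 > 1, so every player's dominant strategy flips to full contribution.
So the Nash equilibrium is full contribution by all 11; the group earns 11 × (27 × 0.85 + 5.2 × 27) = 1796.85.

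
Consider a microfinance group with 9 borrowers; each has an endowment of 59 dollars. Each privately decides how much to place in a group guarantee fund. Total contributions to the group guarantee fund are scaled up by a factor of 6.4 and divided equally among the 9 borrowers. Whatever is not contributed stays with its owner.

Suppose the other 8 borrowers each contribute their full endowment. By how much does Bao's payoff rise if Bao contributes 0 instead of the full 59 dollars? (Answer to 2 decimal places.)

Switching from a contribution of 59 to 0 lets Bao keep an extra 59 dollars, but lowers the group guarantee fund by 59, which costs Bao their own share of that drop: 6.4/9 × 59 = 41.96.
Net gain = 59 − 41.96 = 17.04. The private return per contributed unit (0.7111) is below 1, so free-riding is indeed the best response regardless of what the others do.

17.04 dollars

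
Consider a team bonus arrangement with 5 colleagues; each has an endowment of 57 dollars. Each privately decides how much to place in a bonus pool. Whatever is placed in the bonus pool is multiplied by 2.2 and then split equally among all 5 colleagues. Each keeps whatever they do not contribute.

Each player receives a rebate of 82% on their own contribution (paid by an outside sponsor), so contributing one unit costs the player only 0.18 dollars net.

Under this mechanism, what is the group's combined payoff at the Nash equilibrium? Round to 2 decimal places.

860.70 dollars

Under the mechanism each unit contributed yields (2.2/5) / 0.18 = 2.4444 back to its contributor per unit of net cost, which exceeds 1, making full contribution the dominant choice for everyone.
So the Nash equilibrium is full contribution by all 5; the group earns 5 × (57 × 0.82 + 2.2 × 57) = 860.70.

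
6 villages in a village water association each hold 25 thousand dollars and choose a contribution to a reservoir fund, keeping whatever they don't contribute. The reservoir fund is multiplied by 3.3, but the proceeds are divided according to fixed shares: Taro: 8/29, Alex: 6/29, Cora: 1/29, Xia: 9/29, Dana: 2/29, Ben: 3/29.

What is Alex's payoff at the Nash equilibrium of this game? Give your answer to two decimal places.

Each unit j contributes comes back to j as 3.3 × (j's share), so j prefers to contribute only if that share exceeds 1/3.3 = 0.3030; otherwise keeping the unit dominates.
Xia alone (share 9/29) is above the threshold, contributing 25; the remaining 5 contribute 0. Total contributed: 25.
Alex keeps 25 and receives 3.3 × 25 × 6/29 = 17.07 from the reservoir fund, for a payoff of 42.07.

42.07 thousand dollars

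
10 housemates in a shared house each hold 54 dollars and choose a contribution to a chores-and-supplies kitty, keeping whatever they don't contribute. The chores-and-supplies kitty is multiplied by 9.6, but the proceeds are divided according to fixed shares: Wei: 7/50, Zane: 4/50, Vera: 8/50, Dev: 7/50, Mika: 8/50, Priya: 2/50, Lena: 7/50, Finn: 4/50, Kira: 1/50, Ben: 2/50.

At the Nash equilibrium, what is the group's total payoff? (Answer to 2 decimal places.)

Player j's private return per contributed unit is 9.6 × (j's share). Contributing is weakly dominant for j when that share is at least 1/9.6 = 0.1042, and contributing 0 is dominant otherwise.
The shares above 0.1042 belong to Wei, Vera, Dev, Mika and Lena, contributing 54 each; the remaining 5 contribute 0. Total contributed: 270.
The chores-and-supplies kitty pays out 9.6 × 270 = 2592.00 in total (split across the unequal shares, but the aggregate is all that matters for the group sum).
The 5 free-riders keep 54 each, adding 270. Group total = 270 + 2592.00 = 2862.00.

2862.00 dollars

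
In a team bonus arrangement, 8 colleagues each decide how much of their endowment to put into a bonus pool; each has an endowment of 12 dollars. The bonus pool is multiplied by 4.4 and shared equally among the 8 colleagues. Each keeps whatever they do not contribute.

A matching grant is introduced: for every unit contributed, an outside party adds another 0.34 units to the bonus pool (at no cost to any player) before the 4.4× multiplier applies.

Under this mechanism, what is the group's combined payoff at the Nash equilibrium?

96.00 dollars

The effective private return is 4.4 × 1.34 / 8 = 0.7370, which is still under 1, so the mechanism doesn't change anyone's dominant strategy: zero contribution.
Everyone keeps their endowment and the group total is 8 × 12 = 96.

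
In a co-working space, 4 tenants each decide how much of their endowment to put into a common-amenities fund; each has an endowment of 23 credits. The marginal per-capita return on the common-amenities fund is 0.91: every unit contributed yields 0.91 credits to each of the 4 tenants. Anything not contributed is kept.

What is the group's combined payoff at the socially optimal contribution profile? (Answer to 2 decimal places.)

Each contributed unit returns 3.640 to the group as a whole (0.91 to each of 4 players), which exceeds 1, so the social optimum is full contribution: group total = 3.640 × 92 = 334.88.

334.88 credits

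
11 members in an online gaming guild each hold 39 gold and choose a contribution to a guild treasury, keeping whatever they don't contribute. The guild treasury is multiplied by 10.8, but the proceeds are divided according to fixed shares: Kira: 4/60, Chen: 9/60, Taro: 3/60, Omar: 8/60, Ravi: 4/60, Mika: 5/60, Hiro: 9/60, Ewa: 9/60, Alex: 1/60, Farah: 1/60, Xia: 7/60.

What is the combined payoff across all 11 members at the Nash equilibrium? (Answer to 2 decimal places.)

A player with share s gets back 10.8·s per unit contributed, so full contribution is dominant for anyone with s > 1/10.8 = 0.0926 and zero contribution is dominant for anyone below.
Chen, Omar, Hiro, Ewa and Xia are above the threshold, contributing 39 each; the remaining 6 contribute 0. Total contributed: 195.
The guild treasury pays out 10.8 × 195 = 2106.00 in total (split across the unequal shares, but the aggregate is all that matters for the group sum).
The 6 free-riders keep 39 each, adding 234. Group total = 234 + 2106.00 = 2340.00.

2340.00 gold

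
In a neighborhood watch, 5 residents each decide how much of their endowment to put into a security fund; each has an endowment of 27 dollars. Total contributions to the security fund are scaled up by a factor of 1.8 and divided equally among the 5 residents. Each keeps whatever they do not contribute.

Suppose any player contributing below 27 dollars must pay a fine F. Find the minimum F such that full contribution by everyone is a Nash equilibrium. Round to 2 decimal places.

Given the others contribute fully, the best deviation is to contribute 0 (any partial contribution still incurs the fine and gives up units whose private return 0.3600 is below 1).
Deviating from 27 to 0 saves 27 dollars but forfeits the deviator's share of the drop in the security fund: 1.8/5 × 27 = 9.72.
So the deviation gain is 27 − 9.72 = 17.28, and the fine must be at least 17.28 dollars to wipe it out.

17.28 dollars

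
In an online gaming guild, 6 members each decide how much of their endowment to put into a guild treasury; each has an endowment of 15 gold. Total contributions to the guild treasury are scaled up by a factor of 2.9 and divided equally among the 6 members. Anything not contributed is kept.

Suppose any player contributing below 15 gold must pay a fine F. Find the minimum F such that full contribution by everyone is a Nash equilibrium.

7.75 gold

Given the others contribute fully, the best deviation is to contribute 0 (any partial contribution still incurs the fine and gives up units whose private return 0.4833 is below 1).
Deviating from 15 to 0 saves 15 gold but forfeits the deviator's share of the drop in the guild treasury: 2.9/6 × 15 = 7.25.
So the deviation gain is 15 − 7.25 = 7.75, and the fine must be at least 7.75 gold to wipe it out.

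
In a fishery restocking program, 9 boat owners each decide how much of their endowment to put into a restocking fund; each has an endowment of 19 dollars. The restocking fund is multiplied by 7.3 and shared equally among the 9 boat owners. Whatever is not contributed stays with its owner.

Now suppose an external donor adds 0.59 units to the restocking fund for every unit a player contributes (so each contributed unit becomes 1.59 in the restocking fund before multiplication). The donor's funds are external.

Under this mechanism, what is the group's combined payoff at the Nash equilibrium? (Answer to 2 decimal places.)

1984.80 dollars

With the mechanism, a contributed unit returns 7.3 × 1.59 / 9 = 1.2897 per unit of net cost to the contributor — now above 1 — so contributing fully is weakly dominant for every player.
At the Nash equilibrium everyone contributes 19. Group total payoff = 7.3 × 1.59 × 171 = 1984.80.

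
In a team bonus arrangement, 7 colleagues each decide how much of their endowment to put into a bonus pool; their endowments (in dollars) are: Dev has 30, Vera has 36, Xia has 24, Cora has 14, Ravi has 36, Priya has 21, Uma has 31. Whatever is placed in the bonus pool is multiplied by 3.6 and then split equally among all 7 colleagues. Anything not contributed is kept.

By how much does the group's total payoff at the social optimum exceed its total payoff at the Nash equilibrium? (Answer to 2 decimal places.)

The private return per contributed unit is 3.6/7 = 0.5143 < 1 for every player regardless of endowment, so the Nash equilibrium is zero contribution and the group total is Σ E_j = 30 + 36 + 24 + 14 + 36 + 21 + 31 = 192.
Each contributed unit returns 3.600 to the group, so the social optimum is full contribution by everyone: group total = 3.600 × 192 = 691.20.
Efficiency loss = (3.600 − 1) × 192 = 499.20.

499.20 dollars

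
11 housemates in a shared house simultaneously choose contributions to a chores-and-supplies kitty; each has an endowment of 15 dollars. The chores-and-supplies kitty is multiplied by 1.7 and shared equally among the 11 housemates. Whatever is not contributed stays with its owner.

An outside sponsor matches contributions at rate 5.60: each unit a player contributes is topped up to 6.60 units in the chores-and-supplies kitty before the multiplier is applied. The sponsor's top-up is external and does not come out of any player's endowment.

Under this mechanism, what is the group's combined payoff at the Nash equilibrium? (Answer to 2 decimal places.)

With the mechanism, a contributed unit returns 1.7 × 6.60 / 11 = 1.0200 per unit of net cost to the contributor — now above 1 — so contributing fully is weakly dominant for every player.
At the Nash equilibrium everyone contributes 15. Group total payoff = 1.7 × 6.60 × 165 = 1851.30.

1851.30 dollars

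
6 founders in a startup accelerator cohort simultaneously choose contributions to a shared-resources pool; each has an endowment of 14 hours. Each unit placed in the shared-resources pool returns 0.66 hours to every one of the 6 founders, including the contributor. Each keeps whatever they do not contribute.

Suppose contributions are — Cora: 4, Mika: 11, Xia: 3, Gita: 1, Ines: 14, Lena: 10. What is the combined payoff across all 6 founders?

Total contributed: 4 + 11 + 3 + 1 + 14 + 10 = 43; total kept: 6 × 14 − 43 = 41.
The shared-resources pool pays out 0.66 × 6 × 43 = 170.28 in aggregate.
Group total = 41 + 170.28 = 211.28.

211.28 hours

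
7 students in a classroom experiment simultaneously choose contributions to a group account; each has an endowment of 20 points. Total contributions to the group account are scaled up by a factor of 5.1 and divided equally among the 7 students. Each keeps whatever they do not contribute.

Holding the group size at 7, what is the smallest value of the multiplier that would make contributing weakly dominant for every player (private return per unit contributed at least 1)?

A contributed unit returns (multiplier)/7 to its contributor.
This reaches 1 exactly when the multiplier is 7.

7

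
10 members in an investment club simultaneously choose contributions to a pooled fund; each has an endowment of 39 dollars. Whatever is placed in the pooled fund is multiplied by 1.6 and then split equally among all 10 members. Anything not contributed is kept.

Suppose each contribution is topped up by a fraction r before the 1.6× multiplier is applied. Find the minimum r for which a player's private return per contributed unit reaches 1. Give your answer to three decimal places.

With matching at rate r, one contributed unit becomes (1 + r) in the pooled fund and returns 1.6 × (1 + r) / 10 to the contributor.
Setting this equal to 1: 1 + r = 10/1.6 = 6.2500.
So the minimum matching rate is r = 6.2500 − 1 = 5.250.

5.250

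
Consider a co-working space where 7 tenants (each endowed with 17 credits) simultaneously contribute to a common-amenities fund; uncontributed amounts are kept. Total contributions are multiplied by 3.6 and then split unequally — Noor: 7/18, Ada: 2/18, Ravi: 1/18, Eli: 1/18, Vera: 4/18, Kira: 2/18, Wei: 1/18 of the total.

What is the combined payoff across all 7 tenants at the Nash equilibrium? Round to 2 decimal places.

A player with share s gets back 3.6·s per unit contributed, so full contribution is dominant for anyone with s > 1/3.6 = 0.2778 and zero contribution is dominant for anyone below.
The only share above 0.2778 is Noor's 7/18, contributing 17; the remaining 6 contribute 0. Total contributed: 17.
The common-amenities fund pays out 3.6 × 17 = 61.20 in total (split across the unequal shares, but the aggregate is all that matters for the group sum).
The 6 free-riders keep 17 each, adding 102. Group total = 102 + 61.20 = 163.20.

163.20 credits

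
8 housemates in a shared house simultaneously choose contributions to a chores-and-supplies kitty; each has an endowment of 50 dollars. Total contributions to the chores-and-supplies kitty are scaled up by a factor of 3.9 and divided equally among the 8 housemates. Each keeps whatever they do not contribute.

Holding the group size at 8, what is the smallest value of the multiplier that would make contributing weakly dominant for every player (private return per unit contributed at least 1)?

8

A contributed unit returns (multiplier)/8 to its contributor.
This reaches 1 exactly when the multiplier is 8.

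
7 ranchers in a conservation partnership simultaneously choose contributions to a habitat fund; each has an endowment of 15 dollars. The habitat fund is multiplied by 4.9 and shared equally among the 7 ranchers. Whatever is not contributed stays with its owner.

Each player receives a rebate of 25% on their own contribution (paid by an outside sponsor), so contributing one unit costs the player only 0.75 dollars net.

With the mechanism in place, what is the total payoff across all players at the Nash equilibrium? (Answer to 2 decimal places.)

With the mechanism, a contributed unit returns (4.9/7) / 0.75 = 0.9333 per unit of net cost — still below 1 — so contributing 0 remains dominant for every player.
Everyone keeps their endowment and the group total is 7 × 15 = 105.

105.00 dollars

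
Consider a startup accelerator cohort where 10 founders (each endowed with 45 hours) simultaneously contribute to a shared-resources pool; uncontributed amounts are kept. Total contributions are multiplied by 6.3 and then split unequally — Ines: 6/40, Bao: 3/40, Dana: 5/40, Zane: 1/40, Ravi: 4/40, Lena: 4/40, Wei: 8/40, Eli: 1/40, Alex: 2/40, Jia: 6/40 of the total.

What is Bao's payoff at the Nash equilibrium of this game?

Player j's private return per contributed unit is 6.3 × (j's share). Contributing is weakly dominant for j when that share is at least 1/6.3 = 0.1587, and contributing 0 is dominant otherwise.
The only share above 0.1587 is Wei's 8/40, contributing 45; the remaining 9 contribute 0. Total contributed: 45.
Bao keeps 45 and receives 6.3 × 45 × 3/40 = 21.26 from the shared-resources pool, for a payoff of 66.26.

66.26 hours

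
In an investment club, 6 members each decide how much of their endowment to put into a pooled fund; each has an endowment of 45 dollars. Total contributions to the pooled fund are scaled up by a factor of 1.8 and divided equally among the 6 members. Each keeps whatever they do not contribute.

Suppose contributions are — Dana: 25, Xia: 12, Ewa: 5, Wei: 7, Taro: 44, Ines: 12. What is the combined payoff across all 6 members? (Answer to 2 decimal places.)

354.00 dollars

Total contributed: 25 + 12 + 5 + 7 + 44 + 12 = 105; total kept: 6 × 45 − 105 = 165.
The pooled fund pays out 1.8 × 105 = 189.00 in aggregate.
Group total = 165 + 189.00 = 354.00.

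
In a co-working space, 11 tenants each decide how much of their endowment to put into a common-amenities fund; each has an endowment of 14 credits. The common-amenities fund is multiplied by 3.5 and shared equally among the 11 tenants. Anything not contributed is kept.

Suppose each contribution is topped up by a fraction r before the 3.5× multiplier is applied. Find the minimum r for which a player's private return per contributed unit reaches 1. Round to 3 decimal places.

2.143

With matching at rate r, one contributed unit becomes (1 + r) in the common-amenities fund and returns 3.5 × (1 + r) / 11 to the contributor.
Setting this equal to 1: 1 + r = 11/3.5 = 3.1429.
So the minimum matching rate is r = 3.1429 − 1 = 2.143.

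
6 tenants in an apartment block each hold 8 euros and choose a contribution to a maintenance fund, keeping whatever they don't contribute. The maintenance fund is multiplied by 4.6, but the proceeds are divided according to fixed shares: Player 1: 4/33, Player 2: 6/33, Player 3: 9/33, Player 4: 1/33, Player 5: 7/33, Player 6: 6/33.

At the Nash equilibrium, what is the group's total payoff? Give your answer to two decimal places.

76.80 euros

Each unit j contributes comes back to j as 4.6 × (j's share), so j prefers to contribute only if that share exceeds 1/4.6 = 0.2174; otherwise keeping the unit dominates.
The only share above 0.2174 is Player 3's 9/33, contributing 8; the remaining 5 contribute 0. Total contributed: 8.
The maintenance fund pays out 4.6 × 8 = 36.80 in total (split across the unequal shares, but the aggregate is all that matters for the group sum).
The 5 free-riders keep 8 each, adding 40. Group total = 40 + 36.80 = 76.80.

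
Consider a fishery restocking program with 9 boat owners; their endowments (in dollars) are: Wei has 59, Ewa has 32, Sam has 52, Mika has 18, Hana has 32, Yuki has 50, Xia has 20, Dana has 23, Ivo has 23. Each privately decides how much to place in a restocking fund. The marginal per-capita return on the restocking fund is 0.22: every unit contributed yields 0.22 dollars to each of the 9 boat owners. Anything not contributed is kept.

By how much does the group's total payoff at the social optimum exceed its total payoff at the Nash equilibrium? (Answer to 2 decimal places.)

The private return per contributed unit is 0.22 < 1 for everyone, so the Nash equilibrium is zero contribution and the group total is Σ E_j = 59 + 32 + 52 + 18 + 32 + 50 + 20 + 23 + 23 = 309.
Each contributed unit returns 1.980 to the group, so the social optimum is full contribution by everyone: group total = 1.980 × 309 = 611.82.
Efficiency loss = (1.980 − 1) × 309 = 302.82.

302.82 dollars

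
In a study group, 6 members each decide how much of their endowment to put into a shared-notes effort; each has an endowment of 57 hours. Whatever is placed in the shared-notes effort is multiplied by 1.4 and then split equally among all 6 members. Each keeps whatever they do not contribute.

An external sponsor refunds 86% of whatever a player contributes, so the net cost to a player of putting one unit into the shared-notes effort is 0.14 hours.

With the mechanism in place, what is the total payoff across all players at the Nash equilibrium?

Under the mechanism each unit contributed yields (1.4/6) / 0.14 = 1.6667 back to its contributor per unit of net cost, which exceeds 1, making full contribution the dominant choice for everyone.
So the Nash equilibrium is full contribution by all 6; the group earns 6 × (57 × 0.86 + 1.4 × 57) = 772.92.

772.92 hours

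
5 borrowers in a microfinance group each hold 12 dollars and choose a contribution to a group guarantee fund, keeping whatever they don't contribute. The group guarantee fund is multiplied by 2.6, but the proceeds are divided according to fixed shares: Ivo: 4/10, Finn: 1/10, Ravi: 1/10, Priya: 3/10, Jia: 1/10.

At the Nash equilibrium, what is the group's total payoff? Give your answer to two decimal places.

79.20 dollars

Player j's private return per contributed unit is 2.6 × (j's share). Contributing is weakly dominant for j when that share is at least 1/2.6 = 0.3846, and contributing 0 is dominant otherwise.
Ivo alone (share 4/10) is above the threshold, contributing 12; the remaining 4 contribute 0. Total contributed: 12.
The group guarantee fund pays out 2.6 × 12 = 31.20 in total (split across the unequal shares, but the aggregate is all that matters for the group sum).
The 4 free-riders keep 12 each, adding 48. Group total = 48 + 31.20 = 79.20.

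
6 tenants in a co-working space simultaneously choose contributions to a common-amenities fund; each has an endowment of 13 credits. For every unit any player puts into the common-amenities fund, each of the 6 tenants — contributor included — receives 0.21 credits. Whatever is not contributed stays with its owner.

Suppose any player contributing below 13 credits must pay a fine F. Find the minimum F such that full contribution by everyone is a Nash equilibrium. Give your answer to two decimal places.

10.27 credits

Given the others contribute fully, the best deviation is to contribute 0 (any partial contribution still incurs the fine and gives up units whose private return 0.21 is below 1).
Deviating from 13 to 0 saves 13 credits but forfeits the deviator's share of the drop in the common-amenities fund: 0.21 × 13 = 2.73.
So the deviation gain is 13 − 2.73 = 10.27, and the fine must be at least 10.27 credits to wipe it out.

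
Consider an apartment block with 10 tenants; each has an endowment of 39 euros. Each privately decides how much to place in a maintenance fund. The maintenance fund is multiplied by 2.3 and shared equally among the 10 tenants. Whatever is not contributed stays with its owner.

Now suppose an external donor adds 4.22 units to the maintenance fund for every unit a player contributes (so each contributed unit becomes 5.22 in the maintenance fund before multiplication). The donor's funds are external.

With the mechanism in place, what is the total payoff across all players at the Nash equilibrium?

4682.34 euros

The effective private return per unit is now 2.3 × 5.22 / 10 = 1.2006 > 1, so every player's dominant strategy flips to full contribution.
So the Nash equilibrium is full contribution by all 10; the group earns 2.3 × 5.22 × 390 = 4682.34.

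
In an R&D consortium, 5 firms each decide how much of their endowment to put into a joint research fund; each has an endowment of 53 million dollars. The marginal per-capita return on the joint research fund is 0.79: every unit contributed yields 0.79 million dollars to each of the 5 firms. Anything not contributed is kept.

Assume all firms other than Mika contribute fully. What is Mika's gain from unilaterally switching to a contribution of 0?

Switching from a contribution of 53 to 0 lets Mika keep an extra 53 million dollars, but lowers the joint research fund by 53, which costs Mika their own share of that drop: 0.79 × 53 = 41.87.
Net gain = 53 − 41.87 = 11.13. The private return per contributed unit (0.79) is below 1, so free-riding is indeed the best response regardless of what the others do.

11.13 million dollars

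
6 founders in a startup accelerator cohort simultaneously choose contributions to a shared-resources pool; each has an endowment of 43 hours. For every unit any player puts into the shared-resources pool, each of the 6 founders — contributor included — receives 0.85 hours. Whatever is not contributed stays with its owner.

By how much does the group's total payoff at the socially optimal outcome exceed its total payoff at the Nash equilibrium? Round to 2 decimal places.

The private return per contributed unit is 0.85 < 1, so contributing 0 is dominant for every player. At the Nash equilibrium everyone keeps their 43, and the group total is 6 × 43 = 258.
Each contributed unit returns 5.100 to the group as a whole (0.85 to each of 6 players), which exceeds 1, so the social optimum is full contribution: group total = 5.100 × 258 = 1315.80.
Efficiency loss = 1315.80 − 258 = 1057.80.

1057.80 hours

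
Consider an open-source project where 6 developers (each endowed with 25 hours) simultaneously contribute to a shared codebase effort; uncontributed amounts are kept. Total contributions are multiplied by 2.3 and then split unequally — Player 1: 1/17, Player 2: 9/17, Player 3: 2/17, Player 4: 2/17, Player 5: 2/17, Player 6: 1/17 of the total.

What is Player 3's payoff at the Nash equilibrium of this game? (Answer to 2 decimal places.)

31.76 hours

Player j's private return per contributed unit is 2.3 × (j's share). Contributing is weakly dominant for j when that share is at least 1/2.3 = 0.4348, and contributing 0 is dominant otherwise.
The only share above 0.4348 is Player 2's 9/17, contributing 25; the remaining 5 contribute 0. Total contributed: 25.
Player 3 keeps 25 and receives 2.3 × 25 × 2/17 = 6.76 from the shared codebase effort, for a payoff of 31.76.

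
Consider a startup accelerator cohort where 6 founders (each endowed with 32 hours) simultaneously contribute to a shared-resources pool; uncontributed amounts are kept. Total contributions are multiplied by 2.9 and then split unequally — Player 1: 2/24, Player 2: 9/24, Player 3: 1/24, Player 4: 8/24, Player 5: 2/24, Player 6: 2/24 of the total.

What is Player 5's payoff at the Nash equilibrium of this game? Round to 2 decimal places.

For player j, contributing a unit is worthwhile iff 2.9 × (j's share) ≥ 1, i.e. iff j's share is at least 0.3448.
Player 2 alone (share 9/24) is above the threshold, contributing 32; the remaining 5 contribute 0. Total contributed: 32.
Player 5 keeps 32 and receives 2.9 × 32 × 2/24 = 7.73 from the shared-resources pool, for a payoff of 39.73.

39.73 hours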